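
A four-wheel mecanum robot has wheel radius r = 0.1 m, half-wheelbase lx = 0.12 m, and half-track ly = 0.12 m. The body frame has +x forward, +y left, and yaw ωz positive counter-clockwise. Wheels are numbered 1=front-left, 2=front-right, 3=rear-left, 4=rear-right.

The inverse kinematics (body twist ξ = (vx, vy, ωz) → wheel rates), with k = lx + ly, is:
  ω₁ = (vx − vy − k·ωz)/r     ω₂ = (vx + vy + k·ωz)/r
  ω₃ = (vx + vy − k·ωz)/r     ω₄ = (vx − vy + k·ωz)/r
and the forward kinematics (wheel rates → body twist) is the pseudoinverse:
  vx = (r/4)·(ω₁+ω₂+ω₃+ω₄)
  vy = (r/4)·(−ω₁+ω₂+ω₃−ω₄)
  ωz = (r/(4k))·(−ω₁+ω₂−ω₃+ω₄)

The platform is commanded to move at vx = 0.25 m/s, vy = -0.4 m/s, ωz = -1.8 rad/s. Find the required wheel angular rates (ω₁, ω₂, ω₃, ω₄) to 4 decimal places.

k = lx + ly = 0.12 + 0.12 = 0.2400;  k·ωz = 0.2400·-1.8 = -0.4320
ω₁ (FL) = (vx − vy − k·ωz)/r = 1.0820/0.1 = 10.8200
ω₂ (FR) = (vx + vy + k·ωz)/r = -0.5820/0.1 = -5.8200
ω₃ (RL) = (vx + vy − k·ωz)/r = 0.2820/0.1 = 2.8200
ω₄ (RR) = (vx − vy + k·ωz)/r = 0.2180/0.1 = 2.1800

(10.8200, -5.8200, 2.8200, 2.1800)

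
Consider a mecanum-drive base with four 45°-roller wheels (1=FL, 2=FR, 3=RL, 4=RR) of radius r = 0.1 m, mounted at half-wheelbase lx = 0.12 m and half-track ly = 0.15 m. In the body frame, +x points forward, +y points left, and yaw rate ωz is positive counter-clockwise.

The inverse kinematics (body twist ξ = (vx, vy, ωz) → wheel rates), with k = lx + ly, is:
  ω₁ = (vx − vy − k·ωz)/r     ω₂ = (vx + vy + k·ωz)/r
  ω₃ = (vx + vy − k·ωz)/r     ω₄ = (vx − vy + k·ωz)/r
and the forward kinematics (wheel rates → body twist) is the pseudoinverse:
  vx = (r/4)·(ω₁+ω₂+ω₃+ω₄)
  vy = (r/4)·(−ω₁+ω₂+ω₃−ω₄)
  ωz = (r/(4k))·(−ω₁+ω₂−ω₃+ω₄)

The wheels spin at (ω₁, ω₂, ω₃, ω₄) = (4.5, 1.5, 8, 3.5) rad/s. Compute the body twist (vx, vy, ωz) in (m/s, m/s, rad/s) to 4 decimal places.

(0.4375, 0.0375, -0.6944)

k = lx + ly = 0.12 + 0.15 = 0.2700
ω₁+ω₂+ω₃+ω₄ = 17.5000  →  vx = (0.1/4)·17.5000 = 0.4375
−ω₁+ω₂+ω₃−ω₄ = 1.5000  →  vy = (0.1/4)·1.5000 = 0.0375
−ω₁+ω₂−ω₃+ω₄ = -7.5000  →  ωz = (0.1/1.0800)·-7.5000 = -0.6944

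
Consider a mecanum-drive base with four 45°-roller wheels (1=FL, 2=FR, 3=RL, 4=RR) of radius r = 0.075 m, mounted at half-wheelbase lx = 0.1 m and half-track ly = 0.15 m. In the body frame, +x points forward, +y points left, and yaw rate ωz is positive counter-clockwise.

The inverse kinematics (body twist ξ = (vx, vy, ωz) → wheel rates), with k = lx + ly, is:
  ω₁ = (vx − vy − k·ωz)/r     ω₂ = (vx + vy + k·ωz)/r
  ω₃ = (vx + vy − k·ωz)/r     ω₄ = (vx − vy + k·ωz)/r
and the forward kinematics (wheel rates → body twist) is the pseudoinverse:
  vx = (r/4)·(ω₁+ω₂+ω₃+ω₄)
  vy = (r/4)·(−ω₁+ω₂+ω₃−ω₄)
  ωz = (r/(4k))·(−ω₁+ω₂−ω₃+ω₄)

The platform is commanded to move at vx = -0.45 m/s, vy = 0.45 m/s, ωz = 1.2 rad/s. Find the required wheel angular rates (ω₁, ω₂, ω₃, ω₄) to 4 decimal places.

(-16.0000, 4.0000, -4.0000, -8.0000)

k = lx + ly = 0.1 + 0.15 = 0.2500;  k·ωz = 0.2500·1.2 = 0.3000
ω₁ (FL) = (vx − vy − k·ωz)/r = -1.2000/0.075 = -16.0000
ω₂ (FR) = (vx + vy + k·ωz)/r = 0.3000/0.075 = 4.0000
ω₃ (RL) = (vx + vy − k·ωz)/r = -0.3000/0.075 = -4.0000
ω₄ (RR) = (vx − vy + k·ωz)/r = -0.6000/0.075 = -8.0000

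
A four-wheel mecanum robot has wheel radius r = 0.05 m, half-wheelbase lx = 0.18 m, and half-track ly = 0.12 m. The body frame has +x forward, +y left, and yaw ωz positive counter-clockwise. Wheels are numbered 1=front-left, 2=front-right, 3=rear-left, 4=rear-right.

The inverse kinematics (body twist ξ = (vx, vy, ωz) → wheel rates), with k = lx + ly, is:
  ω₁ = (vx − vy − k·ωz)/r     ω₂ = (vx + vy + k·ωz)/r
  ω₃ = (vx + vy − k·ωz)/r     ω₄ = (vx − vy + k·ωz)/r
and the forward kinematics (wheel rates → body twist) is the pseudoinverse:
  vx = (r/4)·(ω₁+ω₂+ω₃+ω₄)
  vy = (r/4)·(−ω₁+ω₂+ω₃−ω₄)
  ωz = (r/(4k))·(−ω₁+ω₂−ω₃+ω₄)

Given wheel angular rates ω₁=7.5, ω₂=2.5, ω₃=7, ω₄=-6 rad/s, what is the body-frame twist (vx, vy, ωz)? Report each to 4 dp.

k = lx + ly = 0.18 + 0.12 = 0.3000
ω₁+ω₂+ω₃+ω₄ = 11.0000  →  vx = (0.05/4)·11.0000 = 0.1375
−ω₁+ω₂+ω₃−ω₄ = 8.0000  →  vy = (0.05/4)·8.0000 = 0.1000
−ω₁+ω₂−ω₃+ω₄ = -18.0000  →  ωz = (0.05/1.2000)·-18.0000 = -0.7500

(0.1375, 0.1000, -0.7500)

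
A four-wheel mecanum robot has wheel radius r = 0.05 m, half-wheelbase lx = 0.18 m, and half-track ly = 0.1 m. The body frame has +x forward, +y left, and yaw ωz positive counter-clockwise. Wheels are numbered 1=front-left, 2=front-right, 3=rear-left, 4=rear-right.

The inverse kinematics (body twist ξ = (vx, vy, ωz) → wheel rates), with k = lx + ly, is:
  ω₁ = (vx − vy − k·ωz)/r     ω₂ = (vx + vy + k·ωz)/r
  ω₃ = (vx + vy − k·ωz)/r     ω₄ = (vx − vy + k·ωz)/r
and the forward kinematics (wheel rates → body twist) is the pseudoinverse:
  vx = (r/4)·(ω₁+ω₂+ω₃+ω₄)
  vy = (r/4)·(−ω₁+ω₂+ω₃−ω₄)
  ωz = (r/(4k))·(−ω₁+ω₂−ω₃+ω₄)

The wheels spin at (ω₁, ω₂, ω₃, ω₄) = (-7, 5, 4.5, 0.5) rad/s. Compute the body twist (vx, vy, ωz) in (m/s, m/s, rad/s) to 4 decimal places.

(0.0375, 0.2000, 0.3571)

k = lx + ly = 0.18 + 0.1 = 0.2800
ω₁+ω₂+ω₃+ω₄ = 3.0000  →  vx = (0.05/4)·3.0000 = 0.0375
−ω₁+ω₂+ω₃−ω₄ = 16.0000  →  vy = (0.05/4)·16.0000 = 0.2000
−ω₁+ω₂−ω₃+ω₄ = 8.0000  →  ωz = (0.05/1.1200)·8.0000 = 0.3571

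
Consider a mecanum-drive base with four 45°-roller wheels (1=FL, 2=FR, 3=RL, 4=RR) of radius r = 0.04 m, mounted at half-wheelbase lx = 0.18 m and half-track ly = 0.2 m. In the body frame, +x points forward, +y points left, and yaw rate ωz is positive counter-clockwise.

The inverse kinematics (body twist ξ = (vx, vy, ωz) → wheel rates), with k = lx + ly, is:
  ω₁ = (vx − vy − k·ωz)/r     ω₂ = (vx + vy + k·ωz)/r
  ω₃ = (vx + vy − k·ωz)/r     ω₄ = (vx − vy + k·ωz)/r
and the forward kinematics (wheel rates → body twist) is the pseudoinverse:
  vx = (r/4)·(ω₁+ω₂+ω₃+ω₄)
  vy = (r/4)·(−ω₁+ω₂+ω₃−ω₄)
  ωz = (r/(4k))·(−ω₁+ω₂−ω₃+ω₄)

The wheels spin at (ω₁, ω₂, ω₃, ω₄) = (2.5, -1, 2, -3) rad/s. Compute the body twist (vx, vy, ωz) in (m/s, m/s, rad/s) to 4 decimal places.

k = lx + ly = 0.18 + 0.2 = 0.3800
ω₁+ω₂+ω₃+ω₄ = 0.5000  →  vx = (0.04/4)·0.5000 = 0.0050
−ω₁+ω₂+ω₃−ω₄ = 1.5000  →  vy = (0.04/4)·1.5000 = 0.0150
−ω₁+ω₂−ω₃+ω₄ = -8.5000  →  ωz = (0.04/1.5200)·-8.5000 = -0.2237

(0.0050, 0.0150, -0.2237)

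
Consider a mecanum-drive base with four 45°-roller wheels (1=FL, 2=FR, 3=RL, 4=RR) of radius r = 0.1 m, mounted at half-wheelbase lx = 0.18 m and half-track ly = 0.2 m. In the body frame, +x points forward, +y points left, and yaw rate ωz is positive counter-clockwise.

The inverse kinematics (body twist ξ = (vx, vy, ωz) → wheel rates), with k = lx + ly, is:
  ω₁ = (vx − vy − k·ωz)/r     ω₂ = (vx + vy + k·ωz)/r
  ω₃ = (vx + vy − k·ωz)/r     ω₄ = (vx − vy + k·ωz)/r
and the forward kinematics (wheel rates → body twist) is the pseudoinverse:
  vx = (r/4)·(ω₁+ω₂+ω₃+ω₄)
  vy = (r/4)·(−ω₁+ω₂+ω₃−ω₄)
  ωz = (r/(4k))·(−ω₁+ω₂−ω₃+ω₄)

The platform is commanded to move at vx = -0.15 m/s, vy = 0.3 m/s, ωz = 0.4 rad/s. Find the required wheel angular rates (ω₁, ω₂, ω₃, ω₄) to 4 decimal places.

k = lx + ly = 0.18 + 0.2 = 0.3800;  k·ωz = 0.3800·0.4 = 0.1520
ω₁ (FL) = (vx − vy − k·ωz)/r = -0.6020/0.1 = -6.0200
ω₂ (FR) = (vx + vy + k·ωz)/r = 0.3020/0.1 = 3.0200
ω₃ (RL) = (vx + vy − k·ωz)/r = -0.0020/0.1 = -0.0200
ω₄ (RR) = (vx − vy + k·ωz)/r = -0.2980/0.1 = -2.9800

(-6.0200, 3.0200, -0.0200, -2.9800)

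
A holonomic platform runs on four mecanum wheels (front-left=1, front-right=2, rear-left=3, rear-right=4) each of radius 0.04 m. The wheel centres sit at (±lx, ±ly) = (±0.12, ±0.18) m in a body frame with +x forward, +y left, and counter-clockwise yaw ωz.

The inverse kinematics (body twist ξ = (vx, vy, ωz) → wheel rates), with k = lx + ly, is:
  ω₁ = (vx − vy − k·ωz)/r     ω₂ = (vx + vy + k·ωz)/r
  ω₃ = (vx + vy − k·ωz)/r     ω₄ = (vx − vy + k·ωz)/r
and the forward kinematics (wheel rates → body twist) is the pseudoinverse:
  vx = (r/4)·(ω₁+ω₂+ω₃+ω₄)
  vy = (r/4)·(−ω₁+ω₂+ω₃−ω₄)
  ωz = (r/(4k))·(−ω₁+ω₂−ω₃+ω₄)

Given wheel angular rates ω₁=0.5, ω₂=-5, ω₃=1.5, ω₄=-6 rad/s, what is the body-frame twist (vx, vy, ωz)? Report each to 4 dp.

(-0.0900, 0.0200, -0.4333)

k = lx + ly = 0.12 + 0.18 = 0.3000
ω₁+ω₂+ω₃+ω₄ = -9.0000  →  vx = (0.04/4)·-9.0000 = -0.0900
−ω₁+ω₂+ω₃−ω₄ = 2.0000  →  vy = (0.04/4)·2.0000 = 0.0200
−ω₁+ω₂−ω₃+ω₄ = -13.0000  →  ωz = (0.04/1.2000)·-13.0000 = -0.4333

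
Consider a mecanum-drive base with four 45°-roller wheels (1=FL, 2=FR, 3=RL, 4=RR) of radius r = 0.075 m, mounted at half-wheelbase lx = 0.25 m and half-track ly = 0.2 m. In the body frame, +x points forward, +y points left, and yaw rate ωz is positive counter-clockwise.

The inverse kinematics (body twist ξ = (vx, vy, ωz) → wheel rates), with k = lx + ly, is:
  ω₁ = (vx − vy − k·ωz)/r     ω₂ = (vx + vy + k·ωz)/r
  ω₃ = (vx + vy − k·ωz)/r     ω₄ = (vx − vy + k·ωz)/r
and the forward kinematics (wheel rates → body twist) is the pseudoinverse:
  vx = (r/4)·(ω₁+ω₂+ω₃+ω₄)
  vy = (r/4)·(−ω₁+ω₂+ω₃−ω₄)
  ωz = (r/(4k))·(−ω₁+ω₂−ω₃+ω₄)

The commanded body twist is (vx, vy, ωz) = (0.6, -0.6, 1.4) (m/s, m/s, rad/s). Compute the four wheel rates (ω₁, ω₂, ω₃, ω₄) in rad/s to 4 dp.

k = lx + ly = 0.25 + 0.2 = 0.4500;  k·ωz = 0.4500·1.4 = 0.6300
ω₁ (FL) = (vx − vy − k·ωz)/r = 0.5700/0.075 = 7.6000
ω₂ (FR) = (vx + vy + k·ωz)/r = 0.6300/0.075 = 8.4000
ω₃ (RL) = (vx + vy − k·ωz)/r = -0.6300/0.075 = -8.4000
ω₄ (RR) = (vx − vy + k·ωz)/r = 1.8300/0.075 = 24.4000

(7.6000, 8.4000, -8.4000, 24.4000)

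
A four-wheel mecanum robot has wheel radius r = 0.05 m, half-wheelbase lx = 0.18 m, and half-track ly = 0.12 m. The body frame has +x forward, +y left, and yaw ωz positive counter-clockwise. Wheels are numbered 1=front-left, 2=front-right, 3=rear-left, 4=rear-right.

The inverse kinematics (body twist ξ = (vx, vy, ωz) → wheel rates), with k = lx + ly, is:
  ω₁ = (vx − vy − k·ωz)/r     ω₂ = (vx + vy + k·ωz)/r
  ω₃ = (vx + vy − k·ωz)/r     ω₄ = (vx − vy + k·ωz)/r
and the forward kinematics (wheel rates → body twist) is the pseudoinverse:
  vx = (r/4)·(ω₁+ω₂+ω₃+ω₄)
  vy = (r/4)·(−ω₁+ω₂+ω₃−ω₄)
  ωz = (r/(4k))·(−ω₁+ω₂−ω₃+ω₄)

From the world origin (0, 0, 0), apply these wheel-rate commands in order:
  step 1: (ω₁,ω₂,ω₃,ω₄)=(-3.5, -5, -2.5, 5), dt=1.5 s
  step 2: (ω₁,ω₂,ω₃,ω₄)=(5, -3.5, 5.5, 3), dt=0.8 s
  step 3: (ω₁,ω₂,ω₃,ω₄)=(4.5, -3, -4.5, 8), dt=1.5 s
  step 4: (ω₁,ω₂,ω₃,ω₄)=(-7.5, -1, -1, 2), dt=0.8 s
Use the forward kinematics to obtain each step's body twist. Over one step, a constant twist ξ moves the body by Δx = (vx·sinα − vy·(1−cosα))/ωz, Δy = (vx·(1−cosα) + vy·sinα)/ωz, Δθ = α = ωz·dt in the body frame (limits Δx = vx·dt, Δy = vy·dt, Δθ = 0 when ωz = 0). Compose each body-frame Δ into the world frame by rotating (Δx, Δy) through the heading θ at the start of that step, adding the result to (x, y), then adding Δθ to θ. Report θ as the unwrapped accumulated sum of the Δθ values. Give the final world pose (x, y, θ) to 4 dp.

step 1: ξ=(vx,vy,ωz)=(-0.0750, -0.1125, 0.2500), dt=1.5 → body Δ=(-0.0786, -0.1857, 0.3750) → world pose (-0.0786, -0.1857, 0.3750)
step 2: ξ=(vx,vy,ωz)=(0.1250, -0.0750, -0.4583), dt=0.8 → body Δ=(0.0869, -0.0768, -0.3667) → world pose (0.0304, -0.2253, 0.0083)
step 3: ξ=(vx,vy,ωz)=(0.0625, -0.2500, 0.2083), dt=1.5 → body Δ=(0.1504, -0.3544, 0.3125) → world pose (0.1837, -0.5784, 0.3208)
step 4: ξ=(vx,vy,ωz)=(-0.0938, 0.0437, 0.3958), dt=0.8 → body Δ=(-0.0792, 0.0226, 0.3167) → world pose (0.1013, -0.5819, 0.6375)

(0.1013, -0.5819, 0.6375)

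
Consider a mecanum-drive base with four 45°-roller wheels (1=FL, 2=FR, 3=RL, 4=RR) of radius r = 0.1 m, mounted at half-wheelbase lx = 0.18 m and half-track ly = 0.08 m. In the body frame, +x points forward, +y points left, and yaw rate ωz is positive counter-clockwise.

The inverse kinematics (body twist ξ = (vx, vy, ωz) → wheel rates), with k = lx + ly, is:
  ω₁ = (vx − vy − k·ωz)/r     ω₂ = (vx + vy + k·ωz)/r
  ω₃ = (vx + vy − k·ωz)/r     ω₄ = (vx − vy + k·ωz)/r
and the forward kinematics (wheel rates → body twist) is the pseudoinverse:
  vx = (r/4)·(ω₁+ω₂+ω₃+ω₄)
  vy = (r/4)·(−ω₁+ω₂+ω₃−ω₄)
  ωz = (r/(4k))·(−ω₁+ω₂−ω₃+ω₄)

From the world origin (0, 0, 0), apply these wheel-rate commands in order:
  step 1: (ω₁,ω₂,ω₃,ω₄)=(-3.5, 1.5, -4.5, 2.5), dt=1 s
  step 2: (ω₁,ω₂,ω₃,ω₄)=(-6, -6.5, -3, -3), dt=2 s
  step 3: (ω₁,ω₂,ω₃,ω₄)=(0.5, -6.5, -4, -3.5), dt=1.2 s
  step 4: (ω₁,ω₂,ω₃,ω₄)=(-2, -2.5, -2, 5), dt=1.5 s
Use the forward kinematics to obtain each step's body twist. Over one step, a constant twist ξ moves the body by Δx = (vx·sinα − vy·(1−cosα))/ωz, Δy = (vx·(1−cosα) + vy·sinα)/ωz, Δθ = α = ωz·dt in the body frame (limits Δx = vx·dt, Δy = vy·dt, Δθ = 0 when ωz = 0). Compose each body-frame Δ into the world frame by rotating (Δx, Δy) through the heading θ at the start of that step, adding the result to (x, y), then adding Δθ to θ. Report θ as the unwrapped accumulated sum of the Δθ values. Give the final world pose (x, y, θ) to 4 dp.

step 1: ξ=(vx,vy,ωz)=(-0.1000, -0.0500, 1.1538), dt=1.0 → body Δ=(-0.0535, -0.0912, 1.1538) → world pose (-0.0535, -0.0912, 1.1538)
step 2: ξ=(vx,vy,ωz)=(-0.4625, -0.0125, -0.0481), dt=2.0 → body Δ=(-0.9248, 0.0195, -0.0962) → world pose (-0.4458, -0.9289, 1.0577)
step 3: ξ=(vx,vy,ωz)=(-0.3375, -0.1875, -0.6250), dt=1.2 → body Δ=(-0.4486, -0.0596, -0.7500) → world pose (-0.6140, -1.3489, 0.3077)
step 4: ξ=(vx,vy,ωz)=(-0.0375, -0.1875, 0.6250), dt=1.5 → body Δ=(0.0741, -0.2663, 0.9375) → world pose (-0.4628, -1.5803, 1.2452)

(-0.4628, -1.5803, 1.2452)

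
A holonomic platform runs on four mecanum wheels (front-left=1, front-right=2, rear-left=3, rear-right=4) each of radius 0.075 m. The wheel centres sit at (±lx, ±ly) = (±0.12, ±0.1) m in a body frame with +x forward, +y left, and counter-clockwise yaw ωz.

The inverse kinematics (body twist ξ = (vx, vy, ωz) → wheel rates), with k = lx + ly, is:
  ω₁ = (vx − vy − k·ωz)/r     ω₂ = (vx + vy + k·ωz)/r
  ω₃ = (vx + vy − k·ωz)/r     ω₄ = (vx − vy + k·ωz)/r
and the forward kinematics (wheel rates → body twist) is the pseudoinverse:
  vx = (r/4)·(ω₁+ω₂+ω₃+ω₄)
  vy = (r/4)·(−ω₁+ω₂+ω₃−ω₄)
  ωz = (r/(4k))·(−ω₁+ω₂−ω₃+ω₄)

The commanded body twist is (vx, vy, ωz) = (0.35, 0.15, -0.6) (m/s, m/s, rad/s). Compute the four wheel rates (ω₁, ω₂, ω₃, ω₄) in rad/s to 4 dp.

k = lx + ly = 0.12 + 0.1 = 0.2200;  k·ωz = 0.2200·-0.6 = -0.1320
ω₁ (FL) = (vx − vy − k·ωz)/r = 0.3320/0.075 = 4.4267
ω₂ (FR) = (vx + vy + k·ωz)/r = 0.3680/0.075 = 4.9067
ω₃ (RL) = (vx + vy − k·ωz)/r = 0.6320/0.075 = 8.4267
ω₄ (RR) = (vx − vy + k·ωz)/r = 0.0680/0.075 = 0.9067

(4.4267, 4.9067, 8.4267, 0.9067)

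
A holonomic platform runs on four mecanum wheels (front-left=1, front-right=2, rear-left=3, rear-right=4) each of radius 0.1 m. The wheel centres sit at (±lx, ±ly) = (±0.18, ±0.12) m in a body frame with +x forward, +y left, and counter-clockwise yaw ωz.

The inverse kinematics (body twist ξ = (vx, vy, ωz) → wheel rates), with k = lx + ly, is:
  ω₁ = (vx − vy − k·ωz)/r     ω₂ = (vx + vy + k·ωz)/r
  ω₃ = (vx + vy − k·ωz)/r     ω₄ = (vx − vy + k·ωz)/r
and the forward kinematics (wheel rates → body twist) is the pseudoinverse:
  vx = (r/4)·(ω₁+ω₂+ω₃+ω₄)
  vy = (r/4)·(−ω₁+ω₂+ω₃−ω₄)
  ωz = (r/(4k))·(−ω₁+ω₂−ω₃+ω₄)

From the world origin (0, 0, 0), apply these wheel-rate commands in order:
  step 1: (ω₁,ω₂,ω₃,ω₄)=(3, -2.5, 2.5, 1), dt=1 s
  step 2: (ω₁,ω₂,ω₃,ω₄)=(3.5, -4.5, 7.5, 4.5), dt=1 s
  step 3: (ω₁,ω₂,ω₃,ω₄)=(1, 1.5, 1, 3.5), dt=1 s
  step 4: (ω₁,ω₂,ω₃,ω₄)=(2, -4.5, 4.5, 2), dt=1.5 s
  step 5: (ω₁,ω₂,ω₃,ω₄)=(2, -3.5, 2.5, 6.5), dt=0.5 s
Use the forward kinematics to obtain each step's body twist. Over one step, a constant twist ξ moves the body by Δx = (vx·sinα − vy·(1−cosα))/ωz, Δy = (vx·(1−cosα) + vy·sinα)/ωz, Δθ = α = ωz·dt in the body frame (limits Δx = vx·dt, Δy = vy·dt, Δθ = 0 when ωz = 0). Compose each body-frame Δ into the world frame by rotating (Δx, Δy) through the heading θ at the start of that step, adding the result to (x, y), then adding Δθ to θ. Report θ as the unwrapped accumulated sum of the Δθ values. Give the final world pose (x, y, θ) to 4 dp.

(-0.2403, -0.6726, -2.4375)

step 1: ξ=(vx,vy,ωz)=(0.1000, -0.1000, -0.5833), dt=1.0 → body Δ=(0.0661, -0.1228, -0.5833) → world pose (0.0661, -0.1228, -0.5833)
step 2: ξ=(vx,vy,ωz)=(0.2750, -0.1250, -0.9167), dt=1.0 → body Δ=(0.1847, -0.2257, -0.9167) → world pose (0.0959, -0.4129, -1.5000)
step 3: ξ=(vx,vy,ωz)=(0.1750, -0.0500, 0.2500), dt=1.0 → body Δ=(0.1794, -0.0277, 0.2500) → world pose (0.0810, -0.5938, -1.2500)
step 4: ξ=(vx,vy,ωz)=(0.1000, -0.1000, -0.7500), dt=1.5 → body Δ=(0.0445, -0.1961, -1.1250) → world pose (-0.0912, -0.6978, -2.3750)
step 5: ξ=(vx,vy,ωz)=(0.1875, -0.2375, -0.1250), dt=0.5 → body Δ=(0.0900, -0.1216, -0.0625) → world pose (-0.2403, -0.6726, -2.4375)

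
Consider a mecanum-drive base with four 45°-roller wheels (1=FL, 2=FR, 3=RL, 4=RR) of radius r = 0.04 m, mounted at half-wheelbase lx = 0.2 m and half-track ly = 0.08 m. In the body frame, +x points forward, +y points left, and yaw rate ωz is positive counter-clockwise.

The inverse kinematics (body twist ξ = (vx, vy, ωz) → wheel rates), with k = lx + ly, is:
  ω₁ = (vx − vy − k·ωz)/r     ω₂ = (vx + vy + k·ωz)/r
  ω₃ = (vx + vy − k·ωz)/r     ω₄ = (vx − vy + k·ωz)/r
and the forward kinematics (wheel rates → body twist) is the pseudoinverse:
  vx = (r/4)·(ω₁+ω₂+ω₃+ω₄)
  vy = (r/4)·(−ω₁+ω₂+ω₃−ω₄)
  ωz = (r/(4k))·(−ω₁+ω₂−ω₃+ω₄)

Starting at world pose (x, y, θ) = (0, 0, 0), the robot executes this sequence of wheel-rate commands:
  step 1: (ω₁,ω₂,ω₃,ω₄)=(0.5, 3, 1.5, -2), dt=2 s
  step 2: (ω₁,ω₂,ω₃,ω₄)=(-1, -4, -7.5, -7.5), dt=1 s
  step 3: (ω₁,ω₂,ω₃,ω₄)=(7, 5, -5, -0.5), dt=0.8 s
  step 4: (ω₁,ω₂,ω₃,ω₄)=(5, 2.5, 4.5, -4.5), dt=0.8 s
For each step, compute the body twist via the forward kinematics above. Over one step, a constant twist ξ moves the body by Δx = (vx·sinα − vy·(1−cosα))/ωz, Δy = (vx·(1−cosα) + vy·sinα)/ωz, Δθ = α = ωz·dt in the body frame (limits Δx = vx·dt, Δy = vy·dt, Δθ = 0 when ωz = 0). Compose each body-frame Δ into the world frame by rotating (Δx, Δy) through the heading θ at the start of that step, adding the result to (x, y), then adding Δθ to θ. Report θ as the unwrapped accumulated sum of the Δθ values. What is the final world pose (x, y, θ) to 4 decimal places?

(-0.0224, 0.0879, -0.4357)

step 1: ξ=(vx,vy,ωz)=(0.0300, 0.0600, -0.0357), dt=2.0 → body Δ=(0.0642, 0.1178, -0.0714) → world pose (0.0642, 0.1178, -0.0714)
step 2: ξ=(vx,vy,ωz)=(-0.2000, -0.0300, -0.1071), dt=1.0 → body Δ=(-0.2012, -0.0192, -0.1071) → world pose (-0.1379, 0.1129, -0.1786)
step 3: ξ=(vx,vy,ωz)=(0.0650, -0.0650, 0.0893), dt=0.8 → body Δ=(0.0538, -0.0501, 0.0714) → world pose (-0.0938, 0.0541, -0.1071)
step 4: ξ=(vx,vy,ωz)=(0.0750, 0.0650, -0.4107), dt=0.8 → body Δ=(0.0674, 0.0413, -0.3286) → world pose (-0.0224, 0.0879, -0.4357)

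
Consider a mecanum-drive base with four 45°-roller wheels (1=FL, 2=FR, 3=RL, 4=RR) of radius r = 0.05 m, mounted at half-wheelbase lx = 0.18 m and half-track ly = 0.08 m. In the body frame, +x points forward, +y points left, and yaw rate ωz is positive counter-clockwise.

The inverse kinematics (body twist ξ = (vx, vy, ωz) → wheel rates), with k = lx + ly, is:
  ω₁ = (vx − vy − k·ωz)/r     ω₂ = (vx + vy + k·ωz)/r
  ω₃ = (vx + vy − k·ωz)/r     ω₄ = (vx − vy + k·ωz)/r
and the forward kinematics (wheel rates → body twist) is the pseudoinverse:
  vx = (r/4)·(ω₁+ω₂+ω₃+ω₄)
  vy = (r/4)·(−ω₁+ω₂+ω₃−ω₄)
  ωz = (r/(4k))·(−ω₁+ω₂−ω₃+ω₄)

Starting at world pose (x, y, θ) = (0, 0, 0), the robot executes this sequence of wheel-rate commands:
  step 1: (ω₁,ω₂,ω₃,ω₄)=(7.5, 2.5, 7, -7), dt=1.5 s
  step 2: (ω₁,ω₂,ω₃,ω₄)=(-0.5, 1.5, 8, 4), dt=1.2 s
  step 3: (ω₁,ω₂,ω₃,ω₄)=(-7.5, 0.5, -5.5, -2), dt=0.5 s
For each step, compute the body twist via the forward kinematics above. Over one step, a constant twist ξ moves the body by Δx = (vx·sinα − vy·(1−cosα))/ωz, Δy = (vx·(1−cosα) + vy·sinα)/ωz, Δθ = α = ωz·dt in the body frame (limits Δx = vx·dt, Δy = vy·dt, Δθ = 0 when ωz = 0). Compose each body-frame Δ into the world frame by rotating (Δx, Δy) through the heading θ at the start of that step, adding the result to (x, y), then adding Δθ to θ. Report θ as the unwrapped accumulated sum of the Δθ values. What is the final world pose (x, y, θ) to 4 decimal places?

(0.3568, -0.0747, -1.2091)

step 1: ξ=(vx,vy,ωz)=(0.1250, 0.1125, -0.9135), dt=1.5 → body Δ=(0.2327, 0.0111, -1.3702) → world pose (0.2327, 0.0111, -1.3702)
step 2: ξ=(vx,vy,ωz)=(0.1625, 0.0750, -0.0962), dt=1.2 → body Δ=(0.1998, 0.0786, -0.1154) → world pose (0.3495, -0.1690, -1.4856)
step 3: ξ=(vx,vy,ωz)=(-0.1812, 0.0562, 0.5529), dt=0.5 → body Δ=(-0.0933, 0.0153, 0.2764) → world pose (0.3568, -0.0747, -1.2091)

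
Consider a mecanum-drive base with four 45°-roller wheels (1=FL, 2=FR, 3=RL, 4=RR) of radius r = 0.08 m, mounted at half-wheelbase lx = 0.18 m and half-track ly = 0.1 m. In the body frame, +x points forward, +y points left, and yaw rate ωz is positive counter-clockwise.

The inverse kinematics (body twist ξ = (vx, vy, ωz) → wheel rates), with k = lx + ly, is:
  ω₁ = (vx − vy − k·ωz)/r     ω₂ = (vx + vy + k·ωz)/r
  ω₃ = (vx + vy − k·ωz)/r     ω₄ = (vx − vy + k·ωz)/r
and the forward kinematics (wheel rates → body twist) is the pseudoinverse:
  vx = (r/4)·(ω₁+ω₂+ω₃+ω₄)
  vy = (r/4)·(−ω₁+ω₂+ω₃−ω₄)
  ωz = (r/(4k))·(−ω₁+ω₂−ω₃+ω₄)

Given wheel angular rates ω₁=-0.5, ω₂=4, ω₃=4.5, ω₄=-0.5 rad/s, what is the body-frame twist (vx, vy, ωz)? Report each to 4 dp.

(0.1500, 0.1900, -0.0357)

k = lx + ly = 0.18 + 0.1 = 0.2800
ω₁+ω₂+ω₃+ω₄ = 7.5000  →  vx = (0.08/4)·7.5000 = 0.1500
−ω₁+ω₂+ω₃−ω₄ = 9.5000  →  vy = (0.08/4)·9.5000 = 0.1900
−ω₁+ω₂−ω₃+ω₄ = -0.5000  →  ωz = (0.08/1.1200)·-0.5000 = -0.0357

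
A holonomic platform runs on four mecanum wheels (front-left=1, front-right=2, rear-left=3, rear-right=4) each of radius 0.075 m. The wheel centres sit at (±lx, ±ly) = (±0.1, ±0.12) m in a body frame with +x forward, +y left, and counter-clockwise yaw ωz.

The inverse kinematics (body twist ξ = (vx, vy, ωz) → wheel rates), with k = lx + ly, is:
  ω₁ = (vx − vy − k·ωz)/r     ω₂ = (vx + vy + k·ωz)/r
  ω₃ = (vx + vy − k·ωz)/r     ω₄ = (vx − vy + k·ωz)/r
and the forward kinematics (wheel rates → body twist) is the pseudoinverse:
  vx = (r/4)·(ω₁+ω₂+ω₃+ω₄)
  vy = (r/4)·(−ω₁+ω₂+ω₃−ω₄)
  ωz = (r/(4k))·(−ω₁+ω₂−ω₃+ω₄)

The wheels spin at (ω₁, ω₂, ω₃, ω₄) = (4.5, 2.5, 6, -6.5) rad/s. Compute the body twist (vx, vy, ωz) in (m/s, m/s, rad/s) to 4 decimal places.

(0.1219, 0.1969, -1.2358)

k = lx + ly = 0.1 + 0.12 = 0.2200
ω₁+ω₂+ω₃+ω₄ = 6.5000  →  vx = (0.075/4)·6.5000 = 0.1219
−ω₁+ω₂+ω₃−ω₄ = 10.5000  →  vy = (0.075/4)·10.5000 = 0.1969
−ω₁+ω₂−ω₃+ω₄ = -14.5000  →  ωz = (0.075/0.8800)·-14.5000 = -1.2358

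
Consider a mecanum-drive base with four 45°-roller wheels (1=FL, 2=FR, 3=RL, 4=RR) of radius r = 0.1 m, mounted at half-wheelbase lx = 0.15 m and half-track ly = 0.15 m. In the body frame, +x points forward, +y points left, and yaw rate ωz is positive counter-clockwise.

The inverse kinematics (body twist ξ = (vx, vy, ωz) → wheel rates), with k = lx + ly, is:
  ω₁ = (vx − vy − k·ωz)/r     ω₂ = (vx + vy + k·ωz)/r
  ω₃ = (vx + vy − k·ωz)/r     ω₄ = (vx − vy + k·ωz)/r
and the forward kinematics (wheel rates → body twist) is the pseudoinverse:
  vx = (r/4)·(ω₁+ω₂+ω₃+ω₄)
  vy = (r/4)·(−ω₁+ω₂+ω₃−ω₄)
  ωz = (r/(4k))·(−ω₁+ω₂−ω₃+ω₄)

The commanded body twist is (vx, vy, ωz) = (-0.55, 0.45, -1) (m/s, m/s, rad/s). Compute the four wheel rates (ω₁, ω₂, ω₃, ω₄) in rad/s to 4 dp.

k = lx + ly = 0.15 + 0.15 = 0.3000;  k·ωz = 0.3000·-1 = -0.3000
ω₁ (FL) = (vx − vy − k·ωz)/r = -0.7000/0.1 = -7.0000
ω₂ (FR) = (vx + vy + k·ωz)/r = -0.4000/0.1 = -4.0000
ω₃ (RL) = (vx + vy − k·ωz)/r = 0.2000/0.1 = 2.0000
ω₄ (RR) = (vx − vy + k·ωz)/r = -1.3000/0.1 = -13.0000

(-7.0000, -4.0000, 2.0000, -13.0000)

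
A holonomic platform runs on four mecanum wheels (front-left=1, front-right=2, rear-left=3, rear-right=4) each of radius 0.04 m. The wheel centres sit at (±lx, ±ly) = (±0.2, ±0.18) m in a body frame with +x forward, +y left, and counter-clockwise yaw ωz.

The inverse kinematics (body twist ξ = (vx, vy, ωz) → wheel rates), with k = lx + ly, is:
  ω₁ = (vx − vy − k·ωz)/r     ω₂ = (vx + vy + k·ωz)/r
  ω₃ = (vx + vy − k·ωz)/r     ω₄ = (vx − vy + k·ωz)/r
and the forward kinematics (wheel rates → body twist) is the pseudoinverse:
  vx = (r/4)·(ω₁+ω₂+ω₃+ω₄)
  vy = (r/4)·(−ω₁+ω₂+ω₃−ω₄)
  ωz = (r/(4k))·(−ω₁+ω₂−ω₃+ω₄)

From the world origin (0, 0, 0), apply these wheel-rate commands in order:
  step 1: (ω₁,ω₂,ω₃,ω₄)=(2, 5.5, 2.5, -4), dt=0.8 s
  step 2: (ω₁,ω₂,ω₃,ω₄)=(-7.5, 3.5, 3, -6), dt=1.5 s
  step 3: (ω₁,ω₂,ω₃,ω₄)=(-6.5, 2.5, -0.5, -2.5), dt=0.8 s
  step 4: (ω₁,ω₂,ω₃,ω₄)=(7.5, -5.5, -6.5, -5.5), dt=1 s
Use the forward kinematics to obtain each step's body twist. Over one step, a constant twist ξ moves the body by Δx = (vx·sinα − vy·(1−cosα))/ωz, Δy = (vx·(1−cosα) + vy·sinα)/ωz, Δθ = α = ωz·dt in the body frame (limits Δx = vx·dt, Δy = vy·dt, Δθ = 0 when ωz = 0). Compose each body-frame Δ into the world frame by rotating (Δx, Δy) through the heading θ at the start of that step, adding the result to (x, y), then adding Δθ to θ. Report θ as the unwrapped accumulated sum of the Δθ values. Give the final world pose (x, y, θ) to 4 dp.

step 1: ξ=(vx,vy,ωz)=(0.0600, 0.1000, -0.0789), dt=0.8 → body Δ=(0.0505, 0.0784, -0.0632) → world pose (0.0505, 0.0784, -0.0632)
step 2: ξ=(vx,vy,ωz)=(-0.0700, 0.2000, 0.0526), dt=1.5 → body Δ=(-0.1167, 0.2955, 0.0789) → world pose (-0.0473, 0.3808, 0.0158)
step 3: ξ=(vx,vy,ωz)=(-0.0700, 0.1100, 0.1842), dt=0.8 → body Δ=(-0.0623, 0.0836, 0.1474) → world pose (-0.1109, 0.4633, 0.1632)
step 4: ξ=(vx,vy,ωz)=(-0.1000, -0.1400, -0.3158), dt=1.0 → body Δ=(-0.1203, -0.1220, -0.3158) → world pose (-0.2098, 0.3234, -0.1526)

(-0.2098, 0.3234, -0.1526)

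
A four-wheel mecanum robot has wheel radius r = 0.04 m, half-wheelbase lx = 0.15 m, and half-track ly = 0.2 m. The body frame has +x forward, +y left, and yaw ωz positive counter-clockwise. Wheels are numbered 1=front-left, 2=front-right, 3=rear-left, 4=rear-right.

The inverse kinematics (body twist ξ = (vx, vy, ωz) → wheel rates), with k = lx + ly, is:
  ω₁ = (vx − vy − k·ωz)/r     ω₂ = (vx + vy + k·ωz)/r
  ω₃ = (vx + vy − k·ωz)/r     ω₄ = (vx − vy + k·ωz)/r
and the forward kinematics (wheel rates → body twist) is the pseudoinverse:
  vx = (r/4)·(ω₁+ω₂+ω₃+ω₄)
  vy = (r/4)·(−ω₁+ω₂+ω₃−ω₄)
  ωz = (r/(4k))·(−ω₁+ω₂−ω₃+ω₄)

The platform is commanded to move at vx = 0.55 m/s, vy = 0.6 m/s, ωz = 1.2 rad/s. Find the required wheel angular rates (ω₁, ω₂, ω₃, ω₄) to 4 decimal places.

k = lx + ly = 0.15 + 0.2 = 0.3500;  k·ωz = 0.3500·1.2 = 0.4200
ω₁ (FL) = (vx − vy − k·ωz)/r = -0.4700/0.04 = -11.7500
ω₂ (FR) = (vx + vy + k·ωz)/r = 1.5700/0.04 = 39.2500
ω₃ (RL) = (vx + vy − k·ωz)/r = 0.7300/0.04 = 18.2500
ω₄ (RR) = (vx − vy + k·ωz)/r = 0.3700/0.04 = 9.2500

(-11.7500, 39.2500, 18.2500, 9.2500)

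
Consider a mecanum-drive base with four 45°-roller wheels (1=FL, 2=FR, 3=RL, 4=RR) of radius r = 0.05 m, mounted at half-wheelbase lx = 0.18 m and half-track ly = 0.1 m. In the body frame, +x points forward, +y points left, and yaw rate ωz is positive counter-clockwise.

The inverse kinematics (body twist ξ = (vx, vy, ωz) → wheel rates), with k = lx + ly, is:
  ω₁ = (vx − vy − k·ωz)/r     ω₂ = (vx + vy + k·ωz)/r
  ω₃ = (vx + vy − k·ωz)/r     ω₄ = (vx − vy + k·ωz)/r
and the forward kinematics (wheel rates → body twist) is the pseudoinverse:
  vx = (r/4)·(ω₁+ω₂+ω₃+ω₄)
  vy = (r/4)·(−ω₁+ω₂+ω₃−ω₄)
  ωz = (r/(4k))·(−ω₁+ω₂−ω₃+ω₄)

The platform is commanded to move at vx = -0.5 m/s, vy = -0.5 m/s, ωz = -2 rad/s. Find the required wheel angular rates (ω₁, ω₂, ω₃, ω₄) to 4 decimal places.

k = lx + ly = 0.18 + 0.1 = 0.2800;  k·ωz = 0.2800·-2 = -0.5600
ω₁ (FL) = (vx − vy − k·ωz)/r = 0.5600/0.05 = 11.2000
ω₂ (FR) = (vx + vy + k·ωz)/r = -1.5600/0.05 = -31.2000
ω₃ (RL) = (vx + vy − k·ωz)/r = -0.4400/0.05 = -8.8000
ω₄ (RR) = (vx − vy + k·ωz)/r = -0.5600/0.05 = -11.2000

(11.2000, -31.2000, -8.8000, -11.2000)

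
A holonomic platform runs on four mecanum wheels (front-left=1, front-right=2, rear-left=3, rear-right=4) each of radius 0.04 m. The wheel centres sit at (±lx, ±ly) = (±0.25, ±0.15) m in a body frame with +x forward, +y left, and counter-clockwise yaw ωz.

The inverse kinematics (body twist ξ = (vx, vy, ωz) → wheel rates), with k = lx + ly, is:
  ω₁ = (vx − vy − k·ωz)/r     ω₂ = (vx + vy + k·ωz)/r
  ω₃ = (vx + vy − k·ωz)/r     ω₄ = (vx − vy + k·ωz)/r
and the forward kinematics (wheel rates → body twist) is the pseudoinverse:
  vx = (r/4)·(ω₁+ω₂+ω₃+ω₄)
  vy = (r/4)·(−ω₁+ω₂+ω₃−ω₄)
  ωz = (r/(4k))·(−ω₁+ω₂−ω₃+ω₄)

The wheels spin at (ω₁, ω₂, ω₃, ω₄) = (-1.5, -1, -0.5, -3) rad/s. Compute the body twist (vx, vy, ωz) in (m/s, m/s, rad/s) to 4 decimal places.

(-0.0600, 0.0300, -0.0500)

k = lx + ly = 0.25 + 0.15 = 0.4000
ω₁+ω₂+ω₃+ω₄ = -6.0000  →  vx = (0.04/4)·-6.0000 = -0.0600
−ω₁+ω₂+ω₃−ω₄ = 3.0000  →  vy = (0.04/4)·3.0000 = 0.0300
−ω₁+ω₂−ω₃+ω₄ = -2.0000  →  ωz = (0.04/1.6000)·-2.0000 = -0.0500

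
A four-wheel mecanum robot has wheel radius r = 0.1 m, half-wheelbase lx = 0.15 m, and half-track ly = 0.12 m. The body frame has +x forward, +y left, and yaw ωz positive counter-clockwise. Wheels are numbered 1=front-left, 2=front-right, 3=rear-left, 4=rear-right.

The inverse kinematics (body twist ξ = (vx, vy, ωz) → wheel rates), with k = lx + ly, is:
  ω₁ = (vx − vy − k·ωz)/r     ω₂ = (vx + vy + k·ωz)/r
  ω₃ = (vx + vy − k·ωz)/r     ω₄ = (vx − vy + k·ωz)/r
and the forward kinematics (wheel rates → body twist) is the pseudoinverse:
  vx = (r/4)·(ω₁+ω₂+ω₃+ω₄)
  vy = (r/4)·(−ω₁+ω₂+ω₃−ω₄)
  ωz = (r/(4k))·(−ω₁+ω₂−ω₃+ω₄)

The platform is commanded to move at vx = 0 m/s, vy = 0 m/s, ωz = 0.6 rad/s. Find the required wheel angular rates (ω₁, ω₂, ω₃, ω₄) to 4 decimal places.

k = lx + ly = 0.15 + 0.12 = 0.2700;  k·ωz = 0.2700·0.6 = 0.1620
ω₁ (FL) = (vx − vy − k·ωz)/r = -0.1620/0.1 = -1.6200
ω₂ (FR) = (vx + vy + k·ωz)/r = 0.1620/0.1 = 1.6200
ω₃ (RL) = (vx + vy − k·ωz)/r = -0.1620/0.1 = -1.6200
ω₄ (RR) = (vx − vy + k·ωz)/r = 0.1620/0.1 = 1.6200

(-1.6200, 1.6200, -1.6200, 1.6200)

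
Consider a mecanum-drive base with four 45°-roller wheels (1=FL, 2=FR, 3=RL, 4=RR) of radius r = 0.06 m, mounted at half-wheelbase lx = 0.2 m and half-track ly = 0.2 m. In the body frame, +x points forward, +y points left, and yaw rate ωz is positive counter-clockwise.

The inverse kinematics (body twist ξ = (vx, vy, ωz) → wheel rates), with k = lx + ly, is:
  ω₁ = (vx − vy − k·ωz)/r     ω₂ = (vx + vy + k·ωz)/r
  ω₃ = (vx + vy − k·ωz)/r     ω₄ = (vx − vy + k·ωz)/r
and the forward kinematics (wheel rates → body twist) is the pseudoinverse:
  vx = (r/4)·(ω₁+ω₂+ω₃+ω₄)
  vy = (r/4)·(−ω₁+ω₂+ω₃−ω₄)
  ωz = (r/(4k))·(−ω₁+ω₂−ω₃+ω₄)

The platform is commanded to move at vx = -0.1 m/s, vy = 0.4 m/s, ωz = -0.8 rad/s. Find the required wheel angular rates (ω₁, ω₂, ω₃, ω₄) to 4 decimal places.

(-3.0000, -0.3333, 10.3333, -13.6667)

k = lx + ly = 0.2 + 0.2 = 0.4000;  k·ωz = 0.4000·-0.8 = -0.3200
ω₁ (FL) = (vx − vy − k·ωz)/r = -0.1800/0.06 = -3.0000
ω₂ (FR) = (vx + vy + k·ωz)/r = -0.0200/0.06 = -0.3333
ω₃ (RL) = (vx + vy − k·ωz)/r = 0.6200/0.06 = 10.3333
ω₄ (RR) = (vx − vy + k·ωz)/r = -0.8200/0.06 = -13.6667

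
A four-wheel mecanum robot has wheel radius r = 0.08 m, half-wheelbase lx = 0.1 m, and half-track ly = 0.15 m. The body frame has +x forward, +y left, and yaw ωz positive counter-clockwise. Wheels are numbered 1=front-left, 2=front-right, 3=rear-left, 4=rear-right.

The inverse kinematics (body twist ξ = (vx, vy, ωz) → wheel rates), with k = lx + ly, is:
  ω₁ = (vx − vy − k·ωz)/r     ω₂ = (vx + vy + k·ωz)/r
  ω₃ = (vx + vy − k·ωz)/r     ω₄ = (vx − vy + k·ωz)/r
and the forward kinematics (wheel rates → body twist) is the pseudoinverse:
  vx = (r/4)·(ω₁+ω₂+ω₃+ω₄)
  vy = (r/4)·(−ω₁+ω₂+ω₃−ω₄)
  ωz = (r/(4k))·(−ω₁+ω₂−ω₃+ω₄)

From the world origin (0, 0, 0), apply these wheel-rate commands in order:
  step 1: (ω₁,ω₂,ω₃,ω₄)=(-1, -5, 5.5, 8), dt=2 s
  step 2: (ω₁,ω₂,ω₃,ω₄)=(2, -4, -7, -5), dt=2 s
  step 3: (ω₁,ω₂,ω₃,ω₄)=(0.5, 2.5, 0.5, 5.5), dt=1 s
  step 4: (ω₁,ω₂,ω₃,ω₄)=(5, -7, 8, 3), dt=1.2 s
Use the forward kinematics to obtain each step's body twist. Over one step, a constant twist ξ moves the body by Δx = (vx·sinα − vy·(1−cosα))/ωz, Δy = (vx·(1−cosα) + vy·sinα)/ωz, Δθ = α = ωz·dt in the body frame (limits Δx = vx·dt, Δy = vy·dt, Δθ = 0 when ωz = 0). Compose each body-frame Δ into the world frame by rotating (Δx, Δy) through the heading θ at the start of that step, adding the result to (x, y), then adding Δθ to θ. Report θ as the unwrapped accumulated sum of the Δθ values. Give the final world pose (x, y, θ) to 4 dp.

step 1: ξ=(vx,vy,ωz)=(0.1500, -0.1300, -0.1200), dt=2.0 → body Δ=(0.2661, -0.2933, -0.2400) → world pose (0.2661, -0.2933, -0.2400)
step 2: ξ=(vx,vy,ωz)=(-0.2800, -0.1600, -0.3200), dt=2.0 → body Δ=(-0.6215, -0.1254, -0.6400) → world pose (-0.3674, -0.2674, -0.8800)
step 3: ξ=(vx,vy,ωz)=(0.1800, -0.0600, 0.5600), dt=1.0 → body Δ=(0.1871, -0.0078, 0.5600) → world pose (-0.2542, -0.4166, -0.3200)
step 4: ξ=(vx,vy,ωz)=(0.1800, -0.1400, -1.3600), dt=1.2 → body Δ=(0.0229, -0.2432, -1.6320) → world pose (-0.3090, -0.6547, -1.9520)

(-0.3090, -0.6547, -1.9520)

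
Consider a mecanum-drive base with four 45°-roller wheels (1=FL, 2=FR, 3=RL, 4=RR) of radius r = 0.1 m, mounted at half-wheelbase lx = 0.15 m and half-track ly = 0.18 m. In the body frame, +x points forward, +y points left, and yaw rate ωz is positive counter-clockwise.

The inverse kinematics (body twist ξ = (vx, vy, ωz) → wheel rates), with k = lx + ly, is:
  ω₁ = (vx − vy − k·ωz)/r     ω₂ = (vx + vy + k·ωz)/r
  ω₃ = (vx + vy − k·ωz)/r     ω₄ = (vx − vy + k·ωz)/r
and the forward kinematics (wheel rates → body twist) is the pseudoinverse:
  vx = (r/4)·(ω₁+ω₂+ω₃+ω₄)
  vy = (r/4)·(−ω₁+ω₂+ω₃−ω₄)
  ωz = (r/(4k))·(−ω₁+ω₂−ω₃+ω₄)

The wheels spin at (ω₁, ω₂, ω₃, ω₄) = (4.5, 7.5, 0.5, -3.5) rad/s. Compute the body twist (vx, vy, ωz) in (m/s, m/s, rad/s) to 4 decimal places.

(0.2250, 0.1750, -0.0758)

k = lx + ly = 0.15 + 0.18 = 0.3300
ω₁+ω₂+ω₃+ω₄ = 9.0000  →  vx = (0.1/4)·9.0000 = 0.2250
−ω₁+ω₂+ω₃−ω₄ = 7.0000  →  vy = (0.1/4)·7.0000 = 0.1750
−ω₁+ω₂−ω₃+ω₄ = -1.0000  →  ωz = (0.1/1.3200)·-1.0000 = -0.0758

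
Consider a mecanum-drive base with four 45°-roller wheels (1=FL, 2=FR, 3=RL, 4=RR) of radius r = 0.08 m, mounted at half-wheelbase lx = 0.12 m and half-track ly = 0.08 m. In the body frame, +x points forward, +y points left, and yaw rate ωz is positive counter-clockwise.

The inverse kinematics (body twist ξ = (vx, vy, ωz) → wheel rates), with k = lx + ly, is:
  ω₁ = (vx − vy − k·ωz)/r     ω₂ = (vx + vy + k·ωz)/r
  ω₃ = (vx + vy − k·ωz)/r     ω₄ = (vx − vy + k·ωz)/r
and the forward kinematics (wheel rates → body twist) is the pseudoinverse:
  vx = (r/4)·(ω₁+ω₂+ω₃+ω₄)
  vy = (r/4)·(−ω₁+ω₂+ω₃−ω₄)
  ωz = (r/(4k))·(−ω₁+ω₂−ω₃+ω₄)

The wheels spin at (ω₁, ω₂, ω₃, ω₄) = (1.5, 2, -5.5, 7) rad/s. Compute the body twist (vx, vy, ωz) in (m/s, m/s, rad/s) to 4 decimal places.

k = lx + ly = 0.12 + 0.08 = 0.2000
ω₁+ω₂+ω₃+ω₄ = 5.0000  →  vx = (0.08/4)·5.0000 = 0.1000
−ω₁+ω₂+ω₃−ω₄ = -12.0000  →  vy = (0.08/4)·-12.0000 = -0.2400
−ω₁+ω₂−ω₃+ω₄ = 13.0000  →  ωz = (0.08/0.8000)·13.0000 = 1.3000

(0.1000, -0.2400, 1.3000)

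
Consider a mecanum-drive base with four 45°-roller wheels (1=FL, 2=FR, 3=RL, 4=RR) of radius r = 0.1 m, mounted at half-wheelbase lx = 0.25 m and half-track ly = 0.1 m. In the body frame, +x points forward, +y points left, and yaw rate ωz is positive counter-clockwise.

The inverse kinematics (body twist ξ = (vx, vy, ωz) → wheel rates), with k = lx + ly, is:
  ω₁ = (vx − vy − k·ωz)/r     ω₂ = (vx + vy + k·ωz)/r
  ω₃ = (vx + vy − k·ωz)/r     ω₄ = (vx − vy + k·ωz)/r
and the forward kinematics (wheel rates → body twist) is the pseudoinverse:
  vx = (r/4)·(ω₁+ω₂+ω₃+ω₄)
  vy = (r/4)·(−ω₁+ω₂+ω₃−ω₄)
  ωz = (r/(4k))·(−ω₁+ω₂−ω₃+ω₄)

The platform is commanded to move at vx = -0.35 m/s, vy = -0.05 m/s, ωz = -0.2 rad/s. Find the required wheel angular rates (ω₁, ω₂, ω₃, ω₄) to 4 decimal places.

k = lx + ly = 0.25 + 0.1 = 0.3500;  k·ωz = 0.3500·-0.2 = -0.0700
ω₁ (FL) = (vx − vy − k·ωz)/r = -0.2300/0.1 = -2.3000
ω₂ (FR) = (vx + vy + k·ωz)/r = -0.4700/0.1 = -4.7000
ω₃ (RL) = (vx + vy − k·ωz)/r = -0.3300/0.1 = -3.3000
ω₄ (RR) = (vx − vy + k·ωz)/r = -0.3700/0.1 = -3.7000

(-2.3000, -4.7000, -3.3000, -3.7000)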